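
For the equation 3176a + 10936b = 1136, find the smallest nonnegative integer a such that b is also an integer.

417

gcd(10936, 3176):
  10936 = 3×3176 + 1408
  3176 = 2×1408 + 360
  1408 = 3×360 + 328
  360 = 1×328 + 32
  328 = 10×32 + 8
  32 = 4×8
so gcd(10936, 3176) = 8.
8 divides 1136, so solutions exist.
Back-substitute for Bézout coefficients:
  8 = 328 - 10×32
  ... = 3176×(-334) + 10936×(97)
Scale by 1136/8 = 142: (a₀, b₀) = (-47428, 13774).
General solution: a = -47428 + 1367t, b = 13774 - 397t for integer t.
a ≥ 0: smallest is -47428 mod 1367 = 417 (at t = 35), with b = -121.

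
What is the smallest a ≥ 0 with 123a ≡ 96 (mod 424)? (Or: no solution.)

280

gcd(424, 123) = 1  (424 = 3*123 + 55, 123 = 2*55 + 13, 55 = 4*13 + 3, 13 = 4*3 + 1, 3 = 3*1).
1 divides 96, so solutions exist.
Back-substituting, 123*(131) + 424*(-38) = 1.
So 123*(131) ≡ 1 (mod 424); multiply by 96: a ≡ 12576 (mod 424).
Smallest nonnegative: a = 12576 mod 424 = 280.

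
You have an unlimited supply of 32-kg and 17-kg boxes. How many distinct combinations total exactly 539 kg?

Need nonnegative integers with 32j + 17k = 539.
gcd(32, 17) = 1, and 32·(8) + 17·(-15) = 1.
So (j₀, k₀) = (4312, -8085); general j = 4312 + 17t, k = -8085 - 32t.
j ≥ 0 ⇒ t ≥ -253; k ≥ 0 ⇒ t ≤ -253. That's 1 value of t.

1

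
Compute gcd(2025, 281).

1

gcd(2025, 281):
  2025 = 7·281 + 58
  281 = 4·58 + 49
  58 = 1·49 + 9
  49 = 5·9 + 4
  9 = 2·4 + 1
  4 = 4·1
so gcd(2025, 281) = 1.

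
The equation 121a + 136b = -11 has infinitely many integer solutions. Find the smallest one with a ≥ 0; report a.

37

gcd(136, 121) = 1.
1 divides -11, so solutions exist.
By Bézout, 121×(9) + 136×(-8) = 1.
Scale by -11/1 = -11: (a₀, b₀) = (-99, 88).
General solution: a = -99 + 136t, b = 88 - 121t for integer t.
a ≥ 0: smallest is -99 mod 136 = 37 (at t = 1), with b = -33.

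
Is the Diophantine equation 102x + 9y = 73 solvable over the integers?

gcd(102, 9) = 3  (102 = 11·9 + 3, 9 = 3·3).
3 does not divide 73 (remainder 1), so no integer solutions.

no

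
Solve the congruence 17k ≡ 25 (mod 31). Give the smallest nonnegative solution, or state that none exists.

gcd(31, 17) = 1  (31 = 1×17 + 14, 17 = 1×14 + 3, 14 = 4×3 + 2, 3 = 1×2 + 1, 2 = 2×1).
1 divides 25, so solutions exist.
Back-substituting, 17×(11) + 31×(-6) = 1.
So 17×(11) ≡ 1 (mod 31); multiply by 25: k ≡ 275 (mod 31).
Smallest nonnegative: k = 275 mod 31 = 27.

27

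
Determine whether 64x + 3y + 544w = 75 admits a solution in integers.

gcd(64, 3) = 1  (64 = 21×3 + 1, 3 = 3×1).
gcd(1, 544) = 1.
1 divides 75, so integer solutions exist.

yes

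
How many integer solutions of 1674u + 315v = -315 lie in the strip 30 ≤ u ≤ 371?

gcd(1674, 315):
  1674 = 5×315 + 99
  315 = 3×99 + 18
  99 = 5×18 + 9
  18 = 2×9
so gcd(1674, 315) = 9.
Back-substitute for Bézout coefficients:
  9 = 99 - 5×18
  ... = 1674×(16) + 315×(-85)
Scale by -35: particular solution (-560, 2975); reduce u mod 35: (0, -1).
General solution: u = 0 + 35t, v = -1 - 186t for integer t.
30 ≤ 0 + 35t ≤ 371 gives t ∈ [1, 10], which is 10 values.

10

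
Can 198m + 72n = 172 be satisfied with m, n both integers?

no

gcd(198, 72) = 18  (198 = 2*72 + 54, 72 = 1*54 + 18, 54 = 3*18).
18 does not divide 172 (remainder 10), so no integer solutions.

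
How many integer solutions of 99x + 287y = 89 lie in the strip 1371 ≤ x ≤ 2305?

4

gcd(287, 99) = 1  (287 = 2*99 + 89, 99 = 1*89 + 10, 89 = 8*10 + 9, 10 = 1*9 + 1, 9 = 9*1).
Back-substituting, 99*(29) + 287*(-10) = 1.
Scale by 89: particular solution (2581, -890); reduce x mod 287: (285, -98).
General solution: x = 285 + 287t, y = -98 - 99t for integer t.
1371 ≤ 285 + 287t ≤ 2305 gives t ∈ [4, 7], which is 4 values.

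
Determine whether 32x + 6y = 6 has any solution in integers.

gcd(32, 6) = 2  (32 = 5·6 + 2, 6 = 3·2).
2 divides 6, so integer solutions exist.

yes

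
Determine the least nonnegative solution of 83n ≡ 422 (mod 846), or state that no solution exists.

gcd(846, 83):
  846 = 10·83 + 16
  83 = 5·16 + 3
  16 = 5·3 + 1
  3 = 3·1
so gcd(846, 83) = 1.
1 divides 422, so solutions exist.
Back-substitute for Bézout coefficients:
  1 = 16 - 5·3
  ... = 83·(-265) + 846·(26)
So 83·(-265) ≡ 1 (mod 846); multiply by 422: n ≡ -111830 (mod 846).
Smallest nonnegative: n = -111830 mod 846 = 688.

688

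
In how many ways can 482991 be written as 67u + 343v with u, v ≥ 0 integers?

gcd(343, 67):
  343 = 5·67 + 8
  67 = 8·8 + 3
  8 = 2·3 + 2
  3 = 1·2 + 1
  2 = 2·1
so gcd(343, 67) = 1.
Back-substitute for Bézout coefficients:
  1 = 3 - 1·2
  ... = 67·(128) + 343·(-25)
Scale by 482991: one solution is (61822848, -12074775). Reduce u mod 343: (185, 1372).
General: u = 185 + 343t, v = 1372 - 67t.
u ≥ 0 ⇒ t ≥ 0; v ≥ 0 ⇒ t ≤ 20. So t ∈ [0, 20]: 21 solutions.

21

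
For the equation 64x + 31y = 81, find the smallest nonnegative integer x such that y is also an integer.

gcd(64, 31) = 1  (64 = 2*31 + 2, 31 = 15*2 + 1, 2 = 2*1).
1 divides 81, so solutions exist.
Back-substituting, 64*(-15) + 31*(31) = 1.
Scale by 81/1 = 81: (x₀, y₀) = (-1215, 2511).
General solution: x = -1215 + 31t, y = 2511 - 64t for integer t.
x ≥ 0: smallest is -1215 mod 31 = 25 (at t = 40), with y = -49.

25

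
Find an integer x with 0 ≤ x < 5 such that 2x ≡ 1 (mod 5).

3

gcd(5, 2) = 1  (5 = 2×2 + 1, 2 = 2×1).
Back-substituting, 2×(-2) + 5×(1) = 1.
So 2×-2 ≡ 1 (mod 5), and -2 mod 5 = 3.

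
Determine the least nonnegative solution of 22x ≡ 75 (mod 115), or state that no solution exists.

gcd(115, 22) = 1  (115 = 5*22 + 5, 22 = 4*5 + 2, 5 = 2*2 + 1, 2 = 2*1).
1 divides 75, so solutions exist.
Back-substituting, 22*(-47) + 115*(9) = 1.
So 22*(-47) ≡ 1 (mod 115); multiply by 75: x ≡ -3525 (mod 115).
Smallest nonnegative: x = -3525 mod 115 = 40.

40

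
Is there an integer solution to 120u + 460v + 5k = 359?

gcd(460, 120):
  460 = 3·120 + 100
  120 = 1·100 + 20
  100 = 5·20
so gcd(460, 120) = 20.
gcd(20, 5) = 5.
5 does not divide 359 (remainder 4), so no integer solutions.

no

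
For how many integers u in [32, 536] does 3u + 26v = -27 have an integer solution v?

gcd(26, 3):
  26 = 8·3 + 2
  3 = 1·2 + 1
  2 = 2·1
so gcd(26, 3) = 1.
Back-substitute for Bézout coefficients:
  1 = 3 - 1·2
  ... = 3·(9) + 26·(-1)
Scale by -27: particular solution (-243, 27); reduce u mod 26: (17, -3).
General solution: u = 17 + 26t, v = -3 - 3t for integer t.
32 ≤ 17 + 26t ≤ 536 gives t ∈ [1, 19], which is 19 values.

19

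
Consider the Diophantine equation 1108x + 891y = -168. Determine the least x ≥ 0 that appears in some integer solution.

gcd(1108, 891):
  1108 = 1·891 + 217
  891 = 4·217 + 23
  217 = 9·23 + 10
  23 = 2·10 + 3
  10 = 3·3 + 1
  3 = 3·1
so gcd(1108, 891) = 1.
1 divides -168, so solutions exist.
Back-substitute for Bézout coefficients:
  1 = 10 - 3·3
  ... = 1108·(271) + 891·(-337)
Scale by -168/1 = -168: (x₀, y₀) = (-45528, 56616).
General solution: x = -45528 + 891t, y = 56616 - 1108t for integer t.
x ≥ 0: smallest is -45528 mod 891 = 804 (at t = 52), with y = -1000.

804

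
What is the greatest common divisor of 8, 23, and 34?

gcd(23, 8):
  23 = 2*8 + 7
  8 = 1*7 + 1
  7 = 7*1
so gcd(23, 8) = 1.
gcd(1, 34) = 1.

1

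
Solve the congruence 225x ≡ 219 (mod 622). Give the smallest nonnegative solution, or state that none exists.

gcd(622, 225) = 1.
1 divides 219, so solutions exist.
By Bézout, 225×(47) + 622×(-17) = 1.
So 225×(47) ≡ 1 (mod 622); multiply by 219: x ≡ 10293 (mod 622).
Smallest nonnegative: x = 10293 mod 622 = 341.

341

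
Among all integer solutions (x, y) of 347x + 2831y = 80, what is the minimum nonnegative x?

2562

gcd(2831, 347):
  2831 = 8×347 + 55
  347 = 6×55 + 17
  55 = 3×17 + 4
  17 = 4×4 + 1
  4 = 4×1
so gcd(2831, 347) = 1.
1 divides 80, so solutions exist.
Back-substitute for Bézout coefficients:
  1 = 17 - 4×4
  ... = 347×(669) + 2831×(-82)
Scale by 80/1 = 80: (x₀, y₀) = (53520, -6560).
General solution: x = 53520 + 2831t, y = -6560 - 347t for integer t.
x ≥ 0: smallest is 53520 mod 2831 = 2562 (at t = -18), with y = -314.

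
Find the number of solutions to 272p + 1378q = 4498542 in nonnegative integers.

gcd(1378, 272) = 2.
By Bézout, 272×(76) + 1378×(-15) = 2.
One solution: (251, 3215).
General: p = 251 + 689t, q = 3215 - 136t.
p ≥ 0 ⇒ t ≥ 0; q ≥ 0 ⇒ t ≤ 23. So t ∈ [0, 23]: 24 solutions.

24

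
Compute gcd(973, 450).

1

gcd(973, 450):
  973 = 2·450 + 73
  450 = 6·73 + 12
  73 = 6·12 + 1
  12 = 12·1
so gcd(973, 450) = 1.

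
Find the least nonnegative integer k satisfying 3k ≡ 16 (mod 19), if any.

18

gcd(19, 3) = 1  (19 = 6×3 + 1, 3 = 3×1).
1 divides 16, so solutions exist.
Back-substituting, 3×(-6) + 19×(1) = 1.
So 3×(-6) ≡ 1 (mod 19); multiply by 16: k ≡ -96 (mod 19).
Smallest nonnegative: k = -96 mod 19 = 18.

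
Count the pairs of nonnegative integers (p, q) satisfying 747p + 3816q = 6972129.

gcd(3816, 747) = 9  (3816 = 5*747 + 81, 747 = 9*81 + 18, 81 = 4*18 + 9, 18 = 2*9).
Back-substituting, 747*(-189) + 3816*(37) = 9.
Scale by 774681: one solution is (-146414709, 28663197). Reduce p mod 424: (123, 1803).
General: p = 123 + 424t, q = 1803 - 83t.
p ≥ 0 ⇒ t ≥ 0; q ≥ 0 ⇒ t ≤ 21. So t ∈ [0, 21]: 22 solutions.

22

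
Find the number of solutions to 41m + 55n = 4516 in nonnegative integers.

gcd(55, 41) = 1  (55 = 1×41 + 14, 41 = 2×14 + 13, 14 = 1×13 + 1, 13 = 13×1).
Back-substituting, 41×(-4) + 55×(3) = 1.
Scale by 4516: one solution is (-18064, 13548). Reduce m mod 55: (31, 59).
General: m = 31 + 55t, n = 59 - 41t.
m ≥ 0 ⇒ t ≥ 0; n ≥ 0 ⇒ t ≤ 1. So t ∈ [0, 1]: 2 solutions.

2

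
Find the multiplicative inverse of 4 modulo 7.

gcd(7, 4) = 1  (7 = 1·4 + 3, 4 = 1·3 + 1, 3 = 3·1).
Back-substituting, 4·(2) + 7·(-1) = 1.
So 4·2 ≡ 1 (mod 7), and 2 mod 7 = 2.

2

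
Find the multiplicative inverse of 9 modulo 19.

17

gcd(19, 9):
  19 = 2×9 + 1
  9 = 9×1
so gcd(19, 9) = 1.
Back-substitute for Bézout coefficients:
  1 = 19 - 2×9
  ... = 9×(-2) + 19×(1)
So 9×-2 ≡ 1 (mod 19), and -2 mod 19 = 17.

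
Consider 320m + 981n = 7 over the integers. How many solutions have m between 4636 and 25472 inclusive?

21

gcd(981, 320):
  981 = 3·320 + 21
  320 = 15·21 + 5
  21 = 4·5 + 1
  5 = 5·1
so gcd(981, 320) = 1.
Back-substitute for Bézout coefficients:
  1 = 21 - 4·5
  ... = 320·(-187) + 981·(61)
Scale by 7: particular solution (-1309, 427); reduce m mod 981: (653, -213).
General solution: m = 653 + 981t, n = -213 - 320t for integer t.
4636 ≤ 653 + 981t ≤ 25472 gives t ∈ [5, 25], which is 21 values.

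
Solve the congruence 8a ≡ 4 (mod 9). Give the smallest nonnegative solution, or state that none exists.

gcd(9, 8):
  9 = 1×8 + 1
  8 = 8×1
so gcd(9, 8) = 1.
1 divides 4, so solutions exist.
Back-substitute for Bézout coefficients:
  1 = 9 - 1×8
  ... = 8×(-1) + 9×(1)
So 8×(-1) ≡ 1 (mod 9); multiply by 4: a ≡ -4 (mod 9).
Smallest nonnegative: a = -4 mod 9 = 5.

5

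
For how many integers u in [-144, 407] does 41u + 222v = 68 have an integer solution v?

gcd(222, 41):
  222 = 5×41 + 17
  41 = 2×17 + 7
  17 = 2×7 + 3
  7 = 2×3 + 1
  3 = 3×1
so gcd(222, 41) = 1.
Back-substitute for Bézout coefficients:
  1 = 7 - 2×3
  ... = 41×(65) + 222×(-12)
Scale by 68: particular solution (4420, -816); reduce u mod 222: (202, -37).
General solution: u = 202 + 222t, v = -37 - 41t for integer t.
-144 ≤ 202 + 222t ≤ 407 gives t ∈ [-1, 0], which is 2 values.

2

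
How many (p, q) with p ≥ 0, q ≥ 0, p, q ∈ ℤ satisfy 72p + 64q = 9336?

16

gcd(72, 64) = 8.
By Bézout, 72*(1) + 64*(-1) = 8.
One solution: (7, 138).
General: p = 7 + 8t, q = 138 - 9t.
p ≥ 0 ⇒ t ≥ 0; q ≥ 0 ⇒ t ≤ 15. So t ∈ [0, 15]: 16 solutions.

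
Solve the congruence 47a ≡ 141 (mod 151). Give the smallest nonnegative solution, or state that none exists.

3

gcd(151, 47):
  151 = 3*47 + 10
  47 = 4*10 + 7
  10 = 1*7 + 3
  7 = 2*3 + 1
  3 = 3*1
so gcd(151, 47) = 1.
1 divides 141, so solutions exist.
Back-substitute for Bézout coefficients:
  1 = 7 - 2*3
  ... = 47*(45) + 151*(-14)
So 47*(45) ≡ 1 (mod 151); multiply by 141: a ≡ 6345 (mod 151).
Smallest nonnegative: a = 6345 mod 151 = 3.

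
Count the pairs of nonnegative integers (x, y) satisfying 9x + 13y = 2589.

22

gcd(13, 9) = 1.
By Bézout, 9·(3) + 13·(-2) = 1.
One solution: (6, 195).
General: x = 6 + 13t, y = 195 - 9t.
x ≥ 0 ⇒ t ≥ 0; y ≥ 0 ⇒ t ≤ 21. So t ∈ [0, 21]: 22 solutions.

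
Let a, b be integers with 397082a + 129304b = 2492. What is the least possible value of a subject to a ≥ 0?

522

gcd(397082, 129304) = 14  (397082 = 3·129304 + 9170, 129304 = 14·9170 + 924, 9170 = 9·924 + 854, 924 = 1·854 + 70, 854 = 12·70 + 14, 70 = 5·14).
14 divides 2492, so solutions exist.
Back-substituting, 397082·(1819) + 129304·(-5586) = 14.
Scale by 2492/14 = 178: (a₀, b₀) = (323782, -994308).
General solution: a = 323782 + 9236t, b = -994308 - 28363t for integer t.
a ≥ 0: smallest is 323782 mod 9236 = 522 (at t = -35), with b = -1603.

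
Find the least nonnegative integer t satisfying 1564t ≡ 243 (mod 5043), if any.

4653

gcd(5043, 1564) = 1  (5043 = 3×1564 + 351, 1564 = 4×351 + 160, 351 = 2×160 + 31, 160 = 5×31 + 5, 31 = 6×5 + 1, 5 = 5×1).
1 divides 243, so solutions exist.
Back-substituting, 1564×(-977) + 5043×(303) = 1.
So 1564×(-977) ≡ 1 (mod 5043); multiply by 243: t ≡ -237411 (mod 5043).
Smallest nonnegative: t = -237411 mod 5043 = 4653.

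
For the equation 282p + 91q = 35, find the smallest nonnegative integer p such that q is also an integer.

gcd(282, 91):
  282 = 3*91 + 9
  91 = 10*9 + 1
  9 = 9*1
so gcd(282, 91) = 1.
1 divides 35, so solutions exist.
Back-substitute for Bézout coefficients:
  1 = 91 - 10*9
  ... = 282*(-10) + 91*(31)
Scale by 35/1 = 35: (p₀, q₀) = (-350, 1085).
General solution: p = -350 + 91t, q = 1085 - 282t for integer t.
p ≥ 0: smallest is -350 mod 91 = 14 (at t = 4), with q = -43.

14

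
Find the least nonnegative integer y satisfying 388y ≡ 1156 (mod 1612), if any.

111

gcd(1612, 388):
  1612 = 4×388 + 60
  388 = 6×60 + 28
  60 = 2×28 + 4
  28 = 7×4
so gcd(1612, 388) = 4.
4 divides 1156, so solutions exist.
Back-substitute for Bézout coefficients:
  4 = 60 - 2×28
  ... = 388×(-54) + 1612×(13)
So 388×(-54) ≡ 4 (mod 1612); multiply by 289: y ≡ -15606 (mod 403).
Smallest nonnegative: y = -15606 mod 403 = 111.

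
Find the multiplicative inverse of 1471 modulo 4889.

1592

gcd(4889, 1471) = 1  (4889 = 3*1471 + 476, 1471 = 3*476 + 43, 476 = 11*43 + 3, 43 = 14*3 + 1, 3 = 3*1).
Back-substituting, 1471*(1592) + 4889*(-479) = 1.
So 1471*1592 ≡ 1 (mod 4889), and 1592 mod 4889 = 1592.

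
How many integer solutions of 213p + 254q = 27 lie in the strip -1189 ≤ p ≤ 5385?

gcd(254, 213) = 1  (254 = 1×213 + 41, 213 = 5×41 + 8, 41 = 5×8 + 1, 8 = 8×1).
Back-substituting, 213×(-31) + 254×(26) = 1.
Scale by 27: particular solution (-837, 702); reduce p mod 254: (179, -150).
General solution: p = 179 + 254t, q = -150 - 213t for integer t.
-1189 ≤ 179 + 254t ≤ 5385 gives t ∈ [-5, 20], which is 26 values.

26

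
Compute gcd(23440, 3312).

16

gcd(23440, 3312) = 16  (23440 = 7×3312 + 256, 3312 = 12×256 + 240, 256 = 1×240 + 16, 240 = 15×16).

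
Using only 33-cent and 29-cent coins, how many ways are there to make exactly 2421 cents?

Need nonnegative integers with 33j + 29k = 2421.
gcd(33, 29) = 1, and 33·(-7) + 29·(8) = 1.
So (j₀, k₀) = (-16947, 19368); general j = -16947 + 29t, k = 19368 - 33t.
j ≥ 0 ⇒ t ≥ 585; k ≥ 0 ⇒ t ≤ 586. That's 2 values of t.

2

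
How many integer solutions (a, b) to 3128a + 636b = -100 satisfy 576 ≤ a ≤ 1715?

8

gcd(3128, 636) = 4.
By Bézout, 3128·(-49) + 636·(241) = 4.
Particular solution: (112, -551).
General solution: a = 112 + 159t, b = -551 - 782t for integer t.
576 ≤ 112 + 159t ≤ 1715 gives t ∈ [3, 10], which is 8 values.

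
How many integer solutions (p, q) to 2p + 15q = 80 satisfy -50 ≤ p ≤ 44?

gcd(15, 2) = 1.
By Bézout, 2×(-7) + 15×(1) = 1.
Particular solution: (10, 4).
General solution: p = 10 + 15t, q = 4 - 2t for integer t.
-50 ≤ 10 + 15t ≤ 44 gives t ∈ [-4, 2], which is 7 values.

7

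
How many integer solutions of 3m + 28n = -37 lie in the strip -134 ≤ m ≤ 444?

gcd(28, 3) = 1  (28 = 9×3 + 1, 3 = 3×1).
Back-substituting, 3×(-9) + 28×(1) = 1.
Scale by -37: particular solution (333, -37); reduce m mod 28: (25, -4).
General solution: m = 25 + 28t, n = -4 - 3t for integer t.
-134 ≤ 25 + 28t ≤ 444 gives t ∈ [-5, 14], which is 20 values.

20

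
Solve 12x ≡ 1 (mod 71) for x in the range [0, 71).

6

gcd(71, 12):
  71 = 5·12 + 11
  12 = 1·11 + 1
  11 = 11·1
so gcd(71, 12) = 1.
Back-substitute for Bézout coefficients:
  1 = 12 - 1·11
  ... = 12·(6) + 71·(-1)
So 12·6 ≡ 1 (mod 71), and 6 mod 71 = 6.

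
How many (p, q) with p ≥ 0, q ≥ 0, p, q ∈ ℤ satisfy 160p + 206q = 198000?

12

gcd(206, 160) = 2  (206 = 1·160 + 46, 160 = 3·46 + 22, 46 = 2·22 + 2, 22 = 11·2).
Back-substituting, 160·(-9) + 206·(7) = 2.
Scale by 99000: one solution is (-891000, 693000). Reduce p mod 103: (53, 920).
General: p = 53 + 103t, q = 920 - 80t.
p ≥ 0 ⇒ t ≥ 0; q ≥ 0 ⇒ t ≤ 11. So t ∈ [0, 11]: 12 solutions.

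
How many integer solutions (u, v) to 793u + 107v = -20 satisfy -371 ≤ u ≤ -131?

gcd(793, 107) = 1.
By Bézout, 793·(-17) + 107·(126) = 1.
Particular solution: (19, -141).
General solution: u = 19 + 107t, v = -141 - 793t for integer t.
-371 ≤ 19 + 107t ≤ -131 gives t ∈ [-3, -2], which is 2 values.

2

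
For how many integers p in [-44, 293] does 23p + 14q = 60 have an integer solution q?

24

gcd(23, 14) = 1.
By Bézout, 23*(-3) + 14*(5) = 1.
Particular solution: (2, 1).
General solution: p = 2 + 14t, q = 1 - 23t for integer t.
-44 ≤ 2 + 14t ≤ 293 gives t ∈ [-3, 20], which is 24 values.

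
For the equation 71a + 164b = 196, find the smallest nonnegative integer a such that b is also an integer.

gcd(164, 71):
  164 = 2·71 + 22
  71 = 3·22 + 5
  22 = 4·5 + 2
  5 = 2·2 + 1
  2 = 2·1
so gcd(164, 71) = 1.
1 divides 196, so solutions exist.
Back-substitute for Bézout coefficients:
  1 = 5 - 2·2
  ... = 71·(67) + 164·(-29)
Scale by 196/1 = 196: (a₀, b₀) = (13132, -5684).
General solution: a = 13132 + 164t, b = -5684 - 71t for integer t.
a ≥ 0: smallest is 13132 mod 164 = 12 (at t = -80), with b = -4.

12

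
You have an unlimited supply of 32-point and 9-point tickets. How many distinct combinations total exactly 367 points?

1

Need nonnegative integers with 32j + 9k = 367.
gcd(32, 9) = 1, and 32·(2) + 9·(-7) = 1.
So (j₀, k₀) = (734, -2569); general j = 734 + 9t, k = -2569 - 32t.
j ≥ 0 ⇒ t ≥ -81; k ≥ 0 ⇒ t ≤ -81. That's 1 value of t.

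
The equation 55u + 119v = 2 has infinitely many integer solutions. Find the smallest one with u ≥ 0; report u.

gcd(119, 55):
  119 = 2×55 + 9
  55 = 6×9 + 1
  9 = 9×1
so gcd(119, 55) = 1.
1 divides 2, so solutions exist.
Back-substitute for Bézout coefficients:
  1 = 55 - 6×9
  ... = 55×(13) + 119×(-6)
Scale by 2/1 = 2: (u₀, v₀) = (26, -12).
General solution: u = 26 + 119t, v = -12 - 55t for integer t.
u ≥ 0: smallest is 26 mod 119 = 26 (at t = 0), with v = -12.

26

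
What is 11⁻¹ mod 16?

gcd(16, 11) = 1.
By Bézout, 11*(3) + 16*(-2) = 1.
So 11*3 ≡ 1 (mod 16), and 3 mod 16 = 3.

3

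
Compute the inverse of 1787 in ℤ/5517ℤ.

gcd(5517, 1787) = 1.
By Bézout, 1787×(389) + 5517×(-126) = 1.
So 1787×389 ≡ 1 (mod 5517), and 389 mod 5517 = 389.

389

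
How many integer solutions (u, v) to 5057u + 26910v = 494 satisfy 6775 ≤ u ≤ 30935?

gcd(26910, 5057) = 13.
By Bézout, 5057·(149) + 26910·(-28) = 13.
Particular solution: (1522, -286).
General solution: u = 1522 + 2070t, v = -286 - 389t for integer t.
6775 ≤ 1522 + 2070t ≤ 30935 gives t ∈ [3, 14], which is 12 values.

12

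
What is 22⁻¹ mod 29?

4

gcd(29, 22) = 1.
By Bézout, 22×(4) + 29×(-3) = 1.
So 22×4 ≡ 1 (mod 29), and 4 mod 29 = 4.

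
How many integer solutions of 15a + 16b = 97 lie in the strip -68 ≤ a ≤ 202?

17

gcd(16, 15) = 1  (16 = 1*15 + 1, 15 = 15*1).
Back-substituting, 15*(-1) + 16*(1) = 1.
Scale by 97: particular solution (-97, 97); reduce a mod 16: (15, -8).
General solution: a = 15 + 16t, b = -8 - 15t for integer t.
-68 ≤ 15 + 16t ≤ 202 gives t ∈ [-5, 11], which is 17 values.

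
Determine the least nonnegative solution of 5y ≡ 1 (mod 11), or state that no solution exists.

9

gcd(11, 5) = 1  (11 = 2×5 + 1, 5 = 5×1).
1 divides 1, so solutions exist.
Back-substituting, 5×(-2) + 11×(1) = 1.
So 5×(-2) ≡ 1 (mod 11); multiply by 1: y ≡ -2 (mod 11).
Smallest nonnegative: y = -2 mod 11 = 9.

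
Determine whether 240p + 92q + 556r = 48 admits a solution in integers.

gcd(240, 92) = 4  (240 = 2*92 + 56, 92 = 1*56 + 36, 56 = 1*36 + 20, 36 = 1*20 + 16, 20 = 1*16 + 4, 16 = 4*4).
gcd(4, 556) = 4.
4 divides 48, so integer solutions exist.

yes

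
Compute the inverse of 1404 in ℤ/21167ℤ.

6528

gcd(21167, 1404) = 1.
By Bézout, 1404*(6528) + 21167*(-433) = 1.
So 1404*6528 ≡ 1 (mod 21167), and 6528 mod 21167 = 6528.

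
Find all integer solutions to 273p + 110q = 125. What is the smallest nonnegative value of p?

gcd(273, 110) = 1  (273 = 2*110 + 53, 110 = 2*53 + 4, 53 = 13*4 + 1, 4 = 4*1).
1 divides 125, so solutions exist.
Back-substituting, 273*(27) + 110*(-67) = 1.
Scale by 125/1 = 125: (p₀, q₀) = (3375, -8375).
General solution: p = 3375 + 110t, q = -8375 - 273t for integer t.
p ≥ 0: smallest is 3375 mod 110 = 75 (at t = -30), with q = -185.

75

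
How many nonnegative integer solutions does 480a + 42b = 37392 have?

11

gcd(480, 42) = 6.
By Bézout, 480*(-2) + 42*(23) = 6.
One solution: (3, 856).
General: a = 3 + 7t, b = 856 - 80t.
a ≥ 0 ⇒ t ≥ 0; b ≥ 0 ⇒ t ≤ 10. So t ∈ [0, 10]: 11 solutions.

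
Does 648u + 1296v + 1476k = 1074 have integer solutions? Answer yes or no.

no

gcd(1296, 648) = 648.
gcd(648, 1476) = 36.
36 does not divide 1074 (remainder 30), so no integer solutions.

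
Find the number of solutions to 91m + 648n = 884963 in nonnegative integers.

15

gcd(648, 91) = 1  (648 = 7×91 + 11, 91 = 8×11 + 3, 11 = 3×3 + 2, 3 = 1×2 + 1, 2 = 2×1).
Back-substituting, 91×(235) + 648×(-33) = 1.
Scale by 884963: one solution is (207966305, -29203779). Reduce m mod 648: (425, 1306).
General: m = 425 + 648t, n = 1306 - 91t.
m ≥ 0 ⇒ t ≥ 0; n ≥ 0 ⇒ t ≤ 14. So t ∈ [0, 14]: 15 solutions.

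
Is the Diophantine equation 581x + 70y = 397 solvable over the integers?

no

gcd(581, 70) = 7  (581 = 8·70 + 21, 70 = 3·21 + 7, 21 = 3·7).
7 does not divide 397 (remainder 5), so no integer solutions.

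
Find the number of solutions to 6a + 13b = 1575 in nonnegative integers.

20

gcd(13, 6) = 1  (13 = 2·6 + 1, 6 = 6·1).
Back-substituting, 6·(-2) + 13·(1) = 1.
Scale by 1575: one solution is (-3150, 1575). Reduce a mod 13: (9, 117).
General: a = 9 + 13t, b = 117 - 6t.
a ≥ 0 ⇒ t ≥ 0; b ≥ 0 ⇒ t ≤ 19. So t ∈ [0, 19]: 20 solutions.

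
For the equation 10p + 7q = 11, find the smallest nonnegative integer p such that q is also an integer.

gcd(10, 7):
  10 = 1·7 + 3
  7 = 2·3 + 1
  3 = 3·1
so gcd(10, 7) = 1.
1 divides 11, so solutions exist.
Back-substitute for Bézout coefficients:
  1 = 7 - 2·3
  ... = 10·(-2) + 7·(3)
Scale by 11/1 = 11: (p₀, q₀) = (-22, 33).
General solution: p = -22 + 7t, q = 33 - 10t for integer t.
p ≥ 0: smallest is -22 mod 7 = 6 (at t = 4), with q = -7.

6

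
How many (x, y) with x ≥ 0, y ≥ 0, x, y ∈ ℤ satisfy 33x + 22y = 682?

gcd(33, 22):
  33 = 1·22 + 11
  22 = 2·11
so gcd(33, 22) = 11.
Back-substitute for Bézout coefficients:
  11 = 33 - 1·22
  ... = 33·(1) + 22·(-1)
Scale by 62: one solution is (62, -62). Reduce x mod 2: (0, 31).
General: x = 0 + 2t, y = 31 - 3t.
x ≥ 0 ⇒ t ≥ 0; y ≥ 0 ⇒ t ≤ 10. So t ∈ [0, 10]: 11 solutions.

11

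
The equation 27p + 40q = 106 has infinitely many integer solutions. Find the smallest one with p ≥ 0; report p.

38

gcd(40, 27):
  40 = 1×27 + 13
  27 = 2×13 + 1
  13 = 13×1
so gcd(40, 27) = 1.
1 divides 106, so solutions exist.
Back-substitute for Bézout coefficients:
  1 = 27 - 2×13
  ... = 27×(3) + 40×(-2)
Scale by 106/1 = 106: (p₀, q₀) = (318, -212).
General solution: p = 318 + 40t, q = -212 - 27t for integer t.
p ≥ 0: smallest is 318 mod 40 = 38 (at t = -7), with q = -23.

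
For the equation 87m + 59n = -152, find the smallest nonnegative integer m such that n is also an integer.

3

gcd(87, 59):
  87 = 1*59 + 28
  59 = 2*28 + 3
  28 = 9*3 + 1
  3 = 3*1
so gcd(87, 59) = 1.
1 divides -152, so solutions exist.
Back-substitute for Bézout coefficients:
  1 = 28 - 9*3
  ... = 87*(19) + 59*(-28)
Scale by -152/1 = -152: (m₀, n₀) = (-2888, 4256).
General solution: m = -2888 + 59t, n = 4256 - 87t for integer t.
m ≥ 0: smallest is -2888 mod 59 = 3 (at t = 49), with n = -7.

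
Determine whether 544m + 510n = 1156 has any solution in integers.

gcd(544, 510) = 34  (544 = 1*510 + 34, 510 = 15*34).
34 divides 1156, so integer solutions exist.

yes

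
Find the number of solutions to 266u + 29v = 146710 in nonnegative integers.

gcd(266, 29) = 1.
By Bézout, 266×(6) + 29×(-55) = 1.
One solution: (23, 4848).
General: u = 23 + 29t, v = 4848 - 266t.
u ≥ 0 ⇒ t ≥ 0; v ≥ 0 ⇒ t ≤ 18. So t ∈ [0, 18]: 19 solutions.

19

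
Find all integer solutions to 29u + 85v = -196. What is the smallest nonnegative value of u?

gcd(85, 29) = 1.
1 divides -196, so solutions exist.
By Bézout, 29·(-41) + 85·(14) = 1.
Scale by -196/1 = -196: (u₀, v₀) = (8036, -2744).
General solution: u = 8036 + 85t, v = -2744 - 29t for integer t.
u ≥ 0: smallest is 8036 mod 85 = 46 (at t = -94), with v = -18.

46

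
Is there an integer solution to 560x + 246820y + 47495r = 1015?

gcd(246820, 560) = 140  (246820 = 440*560 + 420, 560 = 1*420 + 140, 420 = 3*140).
gcd(140, 47495) = 35.
35 divides 1015, so integer solutions exist.

yes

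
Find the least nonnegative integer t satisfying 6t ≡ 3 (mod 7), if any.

4

gcd(7, 6) = 1  (7 = 1*6 + 1, 6 = 6*1).
1 divides 3, so solutions exist.
Back-substituting, 6*(-1) + 7*(1) = 1.
So 6*(-1) ≡ 1 (mod 7); multiply by 3: t ≡ -3 (mod 7).
Smallest nonnegative: t = -3 mod 7 = 4.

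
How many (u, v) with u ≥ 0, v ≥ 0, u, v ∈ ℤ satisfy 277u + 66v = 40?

0

gcd(277, 66):
  277 = 4*66 + 13
  66 = 5*13 + 1
  13 = 13*1
so gcd(277, 66) = 1.
Back-substitute for Bézout coefficients:
  1 = 66 - 5*13
  ... = 277*(-5) + 66*(21)
Scale by 40: one solution is (-200, 840). Reduce u mod 66: (64, -268).
General: u = 64 + 66t, v = -268 - 277t.
u ≥ 0 ⇒ t ≥ 0; v ≥ 0 ⇒ t ≤ -1. So t ∈ [0, -1]: 0 solutions.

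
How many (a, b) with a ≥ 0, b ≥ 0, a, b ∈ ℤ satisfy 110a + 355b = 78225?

gcd(355, 110):
  355 = 3*110 + 25
  110 = 4*25 + 10
  25 = 2*10 + 5
  10 = 2*5
so gcd(355, 110) = 5.
Back-substitute for Bézout coefficients:
  5 = 25 - 2*10
  ... = 110*(-29) + 355*(9)
Scale by 15645: one solution is (-453705, 140805). Reduce a mod 71: (56, 203).
General: a = 56 + 71t, b = 203 - 22t.
a ≥ 0 ⇒ t ≥ 0; b ≥ 0 ⇒ t ≤ 9. So t ∈ [0, 9]: 10 solutions.

10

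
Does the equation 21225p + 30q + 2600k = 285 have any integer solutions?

gcd(21225, 30) = 15  (21225 = 707*30 + 15, 30 = 2*15).
gcd(15, 2600) = 5.
5 divides 285, so integer solutions exist.

yes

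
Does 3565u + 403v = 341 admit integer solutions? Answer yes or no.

gcd(3565, 403) = 31  (3565 = 8*403 + 341, 403 = 1*341 + 62, 341 = 5*62 + 31, 62 = 2*31).
31 divides 341, so integer solutions exist.

yes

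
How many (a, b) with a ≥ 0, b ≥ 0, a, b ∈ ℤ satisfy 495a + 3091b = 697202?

gcd(3091, 495) = 11  (3091 = 6·495 + 121, 495 = 4·121 + 11, 121 = 11·11).
Back-substituting, 495·(25) + 3091·(-4) = 11.
Scale by 63382: one solution is (1584550, -253528). Reduce a mod 281: (272, 182).
General: a = 272 + 281t, b = 182 - 45t.
a ≥ 0 ⇒ t ≥ 0; b ≥ 0 ⇒ t ≤ 4. So t ∈ [0, 4]: 5 solutions.

5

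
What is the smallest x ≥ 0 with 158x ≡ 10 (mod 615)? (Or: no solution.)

545

gcd(615, 158) = 1.
1 divides 10, so solutions exist.
By Bézout, 158·(-253) + 615·(65) = 1.
So 158·(-253) ≡ 1 (mod 615); multiply by 10: x ≡ -2530 (mod 615).
Smallest nonnegative: x = -2530 mod 615 = 545.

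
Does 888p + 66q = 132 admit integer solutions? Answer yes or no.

gcd(888, 66):
  888 = 13·66 + 30
  66 = 2·30 + 6
  30 = 5·6
so gcd(888, 66) = 6.
6 divides 132, so integer solutions exist.

yes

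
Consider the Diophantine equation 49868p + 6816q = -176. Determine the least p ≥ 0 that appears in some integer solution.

452

gcd(49868, 6816):
  49868 = 7·6816 + 2156
  6816 = 3·2156 + 348
  2156 = 6·348 + 68
  348 = 5·68 + 8
  68 = 8·8 + 4
  8 = 2·4
so gcd(49868, 6816) = 4.
4 divides -176, so solutions exist.
Back-substitute for Bézout coefficients:
  4 = 68 - 8·8
  ... = 49868·(803) + 6816·(-5875)
Scale by -176/4 = -44: (p₀, q₀) = (-35332, 258500).
General solution: p = -35332 + 1704t, q = 258500 - 12467t for integer t.
p ≥ 0: smallest is -35332 mod 1704 = 452 (at t = 21), with q = -3307.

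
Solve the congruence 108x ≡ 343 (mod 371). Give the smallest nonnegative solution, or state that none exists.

gcd(371, 108):
  371 = 3*108 + 47
  108 = 2*47 + 14
  47 = 3*14 + 5
  14 = 2*5 + 4
  5 = 1*4 + 1
  4 = 4*1
so gcd(371, 108) = 1.
1 divides 343, so solutions exist.
Back-substitute for Bézout coefficients:
  1 = 5 - 1*4
  ... = 108*(-79) + 371*(23)
So 108*(-79) ≡ 1 (mod 371); multiply by 343: x ≡ -27097 (mod 371).
Smallest nonnegative: x = -27097 mod 371 = 357.

357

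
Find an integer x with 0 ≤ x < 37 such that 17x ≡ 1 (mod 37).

gcd(37, 17):
  37 = 2*17 + 3
  17 = 5*3 + 2
  3 = 1*2 + 1
  2 = 2*1
so gcd(37, 17) = 1.
Back-substitute for Bézout coefficients:
  1 = 3 - 1*2
  ... = 17*(-13) + 37*(6)
So 17*-13 ≡ 1 (mod 37), and -13 mod 37 = 24.

24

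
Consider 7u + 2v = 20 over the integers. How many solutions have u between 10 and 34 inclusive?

gcd(7, 2) = 1  (7 = 3·2 + 1, 2 = 2·1).
Back-substituting, 7·(1) + 2·(-3) = 1.
Scale by 20: particular solution (20, -60); reduce u mod 2: (0, 10).
General solution: u = 0 + 2t, v = 10 - 7t for integer t.
10 ≤ 0 + 2t ≤ 34 gives t ∈ [5, 17], which is 13 values.

13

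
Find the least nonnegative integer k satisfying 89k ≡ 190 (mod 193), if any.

39

gcd(193, 89):
  193 = 2*89 + 15
  89 = 5*15 + 14
  15 = 1*14 + 1
  14 = 14*1
so gcd(193, 89) = 1.
1 divides 190, so solutions exist.
Back-substitute for Bézout coefficients:
  1 = 15 - 1*14
  ... = 89*(-13) + 193*(6)
So 89*(-13) ≡ 1 (mod 193); multiply by 190: k ≡ -2470 (mod 193).
Smallest nonnegative: k = -2470 mod 193 = 39.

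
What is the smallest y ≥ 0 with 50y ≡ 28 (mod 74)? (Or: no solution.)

5

gcd(74, 50):
  74 = 1*50 + 24
  50 = 2*24 + 2
  24 = 12*2
so gcd(74, 50) = 2.
2 divides 28, so solutions exist.
Back-substitute for Bézout coefficients:
  2 = 50 - 2*24
  ... = 50*(3) + 74*(-2)
So 50*(3) ≡ 2 (mod 74); multiply by 14: y ≡ 42 (mod 37).
Smallest nonnegative: y = 42 mod 37 = 5.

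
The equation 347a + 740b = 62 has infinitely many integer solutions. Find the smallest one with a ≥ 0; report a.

gcd(740, 347):
  740 = 2×347 + 46
  347 = 7×46 + 25
  46 = 1×25 + 21
  25 = 1×21 + 4
  21 = 5×4 + 1
  4 = 4×1
so gcd(740, 347) = 1.
1 divides 62, so solutions exist.
Back-substitute for Bézout coefficients:
  1 = 21 - 5×4
  ... = 347×(-177) + 740×(83)
Scale by 62/1 = 62: (a₀, b₀) = (-10974, 5146).
General solution: a = -10974 + 740t, b = 5146 - 347t for integer t.
a ≥ 0: smallest is -10974 mod 740 = 126 (at t = 15), with b = -59.

126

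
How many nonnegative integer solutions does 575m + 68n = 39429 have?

1

gcd(575, 68):
  575 = 8*68 + 31
  68 = 2*31 + 6
  31 = 5*6 + 1
  6 = 6*1
so gcd(575, 68) = 1.
Back-substitute for Bézout coefficients:
  1 = 31 - 5*6
  ... = 575*(11) + 68*(-93)
Scale by 39429: one solution is (433719, -3666897). Reduce m mod 68: (15, 453).
General: m = 15 + 68t, n = 453 - 575t.
m ≥ 0 ⇒ t ≥ 0; n ≥ 0 ⇒ t ≤ 0. So t ∈ [0, 0]: 1 solution.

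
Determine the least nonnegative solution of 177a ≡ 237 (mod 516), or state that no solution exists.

gcd(516, 177) = 3.
3 divides 237, so solutions exist.
By Bézout, 177*(35) + 516*(-12) = 3.
So 177*(35) ≡ 3 (mod 516); multiply by 79: a ≡ 2765 (mod 172).
Smallest nonnegative: a = 2765 mod 172 = 13.

13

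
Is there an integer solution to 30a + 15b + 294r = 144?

gcd(30, 15) = 15.
gcd(15, 294) = 3.
3 divides 144, so integer solutions exist.

yes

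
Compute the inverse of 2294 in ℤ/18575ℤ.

gcd(18575, 2294) = 1.
By Bézout, 2294·(-8996) + 18575·(1111) = 1.
So 2294·-8996 ≡ 1 (mod 18575), and -8996 mod 18575 = 9579.

9579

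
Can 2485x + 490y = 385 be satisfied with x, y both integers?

gcd(2485, 490):
  2485 = 5×490 + 35
  490 = 14×35
so gcd(2485, 490) = 35.
35 divides 385, so integer solutions exist.

yes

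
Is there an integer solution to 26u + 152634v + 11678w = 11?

no

gcd(152634, 26):
  152634 = 5870·26 + 14
  26 = 1·14 + 12
  14 = 1·12 + 2
  12 = 6·2
so gcd(152634, 26) = 2.
gcd(2, 11678) = 2.
2 does not divide 11 (remainder 1), so no integer solutions.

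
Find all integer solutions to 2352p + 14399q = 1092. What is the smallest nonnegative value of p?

1984

gcd(14399, 2352):
  14399 = 6×2352 + 287
  2352 = 8×287 + 56
  287 = 5×56 + 7
  56 = 8×7
so gcd(14399, 2352) = 7.
7 divides 1092, so solutions exist.
Back-substitute for Bézout coefficients:
  7 = 287 - 5×56
  ... = 2352×(-251) + 14399×(41)
Scale by 1092/7 = 156: (p₀, q₀) = (-39156, 6396).
General solution: p = -39156 + 2057t, q = 6396 - 336t for integer t.
p ≥ 0: smallest is -39156 mod 2057 = 1984 (at t = 20), with q = -324.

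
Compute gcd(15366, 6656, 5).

1

gcd(15366, 6656):
  15366 = 2×6656 + 2054
  6656 = 3×2054 + 494
  2054 = 4×494 + 78
  494 = 6×78 + 26
  78 = 3×26
so gcd(15366, 6656) = 26.
gcd(26, 5) = 1.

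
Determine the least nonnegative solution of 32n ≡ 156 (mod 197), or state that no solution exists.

128

gcd(197, 32) = 1.
1 divides 156, so solutions exist.
By Bézout, 32×(-80) + 197×(13) = 1.
So 32×(-80) ≡ 1 (mod 197); multiply by 156: n ≡ -12480 (mod 197).
Smallest nonnegative: n = -12480 mod 197 = 128.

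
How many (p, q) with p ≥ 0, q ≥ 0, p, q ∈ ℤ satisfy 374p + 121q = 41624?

gcd(374, 121) = 11  (374 = 3·121 + 11, 121 = 11·11).
Back-substituting, 374·(1) + 121·(-3) = 11.
Scale by 3784: one solution is (3784, -11352). Reduce p mod 11: (0, 344).
General: p = 0 + 11t, q = 344 - 34t.
p ≥ 0 ⇒ t ≥ 0; q ≥ 0 ⇒ t ≤ 10. So t ∈ [0, 10]: 11 solutions.

11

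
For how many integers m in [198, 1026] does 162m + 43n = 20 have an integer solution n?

gcd(162, 43) = 1  (162 = 3×43 + 33, 43 = 1×33 + 10, 33 = 3×10 + 3, 10 = 3×3 + 1, 3 = 3×1).
Back-substituting, 162×(-13) + 43×(49) = 1.
Scale by 20: particular solution (-260, 980); reduce m mod 43: (41, -154).
General solution: m = 41 + 43t, n = -154 - 162t for integer t.
198 ≤ 41 + 43t ≤ 1026 gives t ∈ [4, 22], which is 19 values.

19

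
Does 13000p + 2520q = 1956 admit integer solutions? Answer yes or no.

gcd(13000, 2520):
  13000 = 5*2520 + 400
  2520 = 6*400 + 120
  400 = 3*120 + 40
  120 = 3*40
so gcd(13000, 2520) = 40.
40 does not divide 1956 (remainder 36), so no integer solutions.

no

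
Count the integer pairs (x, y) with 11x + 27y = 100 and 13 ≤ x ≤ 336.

12

gcd(27, 11) = 1.
By Bézout, 11×(5) + 27×(-2) = 1.
Particular solution: (14, -2).
General solution: x = 14 + 27t, y = -2 - 11t for integer t.
13 ≤ 14 + 27t ≤ 336 gives t ∈ [0, 11], which is 12 values.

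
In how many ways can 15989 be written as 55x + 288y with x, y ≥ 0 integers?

1

gcd(288, 55) = 1.
By Bézout, 55·(-89) + 288·(17) = 1.
One solution: (275, 3).
General: x = 275 + 288t, y = 3 - 55t.
x ≥ 0 ⇒ t ≥ 0; y ≥ 0 ⇒ t ≤ 0. So t ∈ [0, 0]: 1 solution.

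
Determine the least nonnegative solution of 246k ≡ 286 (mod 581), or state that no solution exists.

gcd(581, 246) = 1  (581 = 2·246 + 89, 246 = 2·89 + 68, 89 = 1·68 + 21, 68 = 3·21 + 5, 21 = 4·5 + 1, 5 = 5·1).
1 divides 286, so solutions exist.
Back-substituting, 246·(-111) + 581·(47) = 1.
So 246·(-111) ≡ 1 (mod 581); multiply by 286: k ≡ -31746 (mod 581).
Smallest nonnegative: k = -31746 mod 581 = 209.

209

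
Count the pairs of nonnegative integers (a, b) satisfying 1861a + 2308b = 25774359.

gcd(2308, 1861):
  2308 = 1*1861 + 447
  1861 = 4*447 + 73
  447 = 6*73 + 9
  73 = 8*9 + 1
  9 = 9*1
so gcd(2308, 1861) = 1.
Back-substitute for Bézout coefficients:
  1 = 73 - 8*9
  ... = 1861*(253) + 2308*(-204)
Scale by 25774359: one solution is (6520912827, -5257969236). Reduce a mod 2308: (411, 10836).
General: a = 411 + 2308t, b = 10836 - 1861t.
a ≥ 0 ⇒ t ≥ 0; b ≥ 0 ⇒ t ≤ 5. So t ∈ [0, 5]: 6 solutions.

6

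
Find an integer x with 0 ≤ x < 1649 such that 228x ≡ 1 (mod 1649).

gcd(1649, 228) = 1  (1649 = 7×228 + 53, 228 = 4×53 + 16, 53 = 3×16 + 5, 16 = 3×5 + 1, 5 = 5×1).
Back-substituting, 228×(311) + 1649×(-43) = 1.
So 228×311 ≡ 1 (mod 1649), and 311 mod 1649 = 311.

311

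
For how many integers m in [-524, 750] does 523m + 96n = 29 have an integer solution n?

13

gcd(523, 96) = 1  (523 = 5*96 + 43, 96 = 2*43 + 10, 43 = 4*10 + 3, 10 = 3*3 + 1, 3 = 3*1).
Back-substituting, 523*(-29) + 96*(158) = 1.
Scale by 29: particular solution (-841, 4582); reduce m mod 96: (23, -125).
General solution: m = 23 + 96t, n = -125 - 523t for integer t.
-524 ≤ 23 + 96t ≤ 750 gives t ∈ [-5, 7], which is 13 values.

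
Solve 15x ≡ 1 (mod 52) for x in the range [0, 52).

gcd(52, 15):
  52 = 3·15 + 7
  15 = 2·7 + 1
  7 = 7·1
so gcd(52, 15) = 1.
Back-substitute for Bézout coefficients:
  1 = 15 - 2·7
  ... = 15·(7) + 52·(-2)
So 15·7 ≡ 1 (mod 52), and 7 mod 52 = 7.

7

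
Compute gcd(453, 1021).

gcd(1021, 453):
  1021 = 2*453 + 115
  453 = 3*115 + 108
  115 = 1*108 + 7
  108 = 15*7 + 3
  7 = 2*3 + 1
  3 = 3*1
so gcd(1021, 453) = 1.

1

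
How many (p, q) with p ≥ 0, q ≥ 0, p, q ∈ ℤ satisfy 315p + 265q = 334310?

gcd(315, 265):
  315 = 1·265 + 50
  265 = 5·50 + 15
  50 = 3·15 + 5
  15 = 3·5
so gcd(315, 265) = 5.
Back-substitute for Bézout coefficients:
  5 = 50 - 3·15
  ... = 315·(16) + 265·(-19)
Scale by 66862: one solution is (1069792, -1270378). Reduce p mod 53: (40, 1214).
General: p = 40 + 53t, q = 1214 - 63t.
p ≥ 0 ⇒ t ≥ 0; q ≥ 0 ⇒ t ≤ 19. So t ∈ [0, 19]: 20 solutions.

20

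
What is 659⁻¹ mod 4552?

gcd(4552, 659) = 1.
By Bézout, 659*(-373) + 4552*(54) = 1.
So 659*-373 ≡ 1 (mod 4552), and -373 mod 4552 = 4179.

4179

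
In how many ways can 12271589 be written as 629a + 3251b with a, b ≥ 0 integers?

gcd(3251, 629) = 1  (3251 = 5·629 + 106, 629 = 5·106 + 99, 106 = 1·99 + 7, 99 = 14·7 + 1, 7 = 7·1).
Back-substituting, 629·(460) + 3251·(-89) = 1.
Scale by 12271589: one solution is (5644930940, -1092171421). Reduce a mod 3251: (1823, 3422).
General: a = 1823 + 3251t, b = 3422 - 629t.
a ≥ 0 ⇒ t ≥ 0; b ≥ 0 ⇒ t ≤ 5. So t ∈ [0, 5]: 6 solutions.

6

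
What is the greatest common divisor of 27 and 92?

1

gcd(92, 27) = 1  (92 = 3×27 + 11, 27 = 2×11 + 5, 11 = 2×5 + 1, 5 = 5×1).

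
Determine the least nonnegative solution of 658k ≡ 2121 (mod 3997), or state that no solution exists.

gcd(3997, 658):
  3997 = 6*658 + 49
  658 = 13*49 + 21
  49 = 2*21 + 7
  21 = 3*7
so gcd(3997, 658) = 7.
7 divides 2121, so solutions exist.
Back-substitute for Bézout coefficients:
  7 = 49 - 2*21
  ... = 658*(-164) + 3997*(27)
So 658*(-164) ≡ 7 (mod 3997); multiply by 303: k ≡ -49692 (mod 571).
Smallest nonnegative: k = -49692 mod 571 = 556.

556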